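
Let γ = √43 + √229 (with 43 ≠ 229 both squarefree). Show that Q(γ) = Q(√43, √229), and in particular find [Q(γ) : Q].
[Q(γ) : Q] = 4 (equivalently, Q(γ) = Q(√43, √229))

Obviously Q(γ) ⊆ Q(√43, √229), and [Q(√43, √229):Q] = 4 (since 43, 229 are distinct squarefree integers > 1 with 9847 not a perfect square). To show equality we compute the minimal polynomial of γ. From γ = √43 + √229: γ^2 = 43 + 2√(9847) + 229 = 272 + 2√(9847), so γ^2 - 272 = 2√(9847); squaring, (γ^2 - 272)^2 = 4·9847, i.e. γ^4 - 544γ^2 + 73984 - 39388 = 0, i.e. γ^4 - 544γ^2 + 34596 = 0. So γ is a root of x^4 - 544x^2 + 34596. This polynomial is irreducible over Q: it has no rational root (each ±√43 ± √229 is irrational), and any factorization into two quadratics over Q would force √(9847) ∈ Q (pairing opposite roots) or √43, √229 ∈ Q (other pairings), all impossible. Hence [Q(γ):Q] = 4 = [Q(√43, √229):Q], so Q(γ) = Q(√43, √229).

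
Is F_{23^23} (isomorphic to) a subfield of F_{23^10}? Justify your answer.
No: F_{23^23} is not a subfield of F_{23^10}

F_{p^m} embeds in F_{p^n} iff m | n. Here 23 ∤ 10 (since 10 = 0·23 + 10 with remainder 10 ≠ 0), so F_{23^23} is not a subfield of F_{23^10}. Equivalently: if it were, the tower law would give 23 = [F_{23^23}:F_23] dividing [F_{23^10}:F_23] = 10, contradiction.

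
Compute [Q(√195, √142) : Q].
[Q(√195, √142) : Q] = 4

[Q(√195):Q] = 2 (min poly x^2 - 195, irreducible since 195 is squarefree > 1). For the top step, suppose √142 ∈ Q(√195), say √142 = c + d√195 with c, d ∈ Q. Squaring: 142 = c^2 + 195d^2 + 2cd√195. Since √195 ∉ Q this forces 2cd = 0. If d = 0 then √142 = c ∈ Q, contradicting 142 squarefree > 1. If c = 0 then 142 = 195d^2, so 195·142 = (195d)^2 is a perfect square in Q — but 195·142 = 27690 is not a perfect square (since 195 and 142 are distinct squarefree integers). Contradiction. Hence √142 ∉ Q(√195), so x^2 - 142 stays irreducible over Q(√195) and [Q(√195, √142) : Q(√195)] = 2. By the tower law, [Q(√195, √142) : Q] = 2 · 2 = 4.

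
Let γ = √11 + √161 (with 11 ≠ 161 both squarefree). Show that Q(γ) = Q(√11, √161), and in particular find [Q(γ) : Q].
[Q(γ) : Q] = 4 (equivalently, Q(γ) = Q(√11, √161))

Obviously Q(γ) ⊆ Q(√11, √161), and [Q(√11, √161):Q] = 4 (since 11, 161 are distinct squarefree integers > 1 with 1771 not a perfect square). To show equality we compute the minimal polynomial of γ. From γ = √11 + √161: γ^2 = 11 + 2√(1771) + 161 = 172 + 2√(1771), so γ^2 - 172 = 2√(1771); squaring, (γ^2 - 172)^2 = 4·1771, i.e. γ^4 - 344γ^2 + 29584 - 7084 = 0, i.e. γ^4 - 344γ^2 + 22500 = 0. So γ is a root of x^4 - 344x^2 + 22500. This polynomial is irreducible over Q: it has no rational root (each ±√11 ± √161 is irrational), and any factorization into two quadratics over Q would force √(1771) ∈ Q (pairing opposite roots) or √11, √161 ∈ Q (other pairings), all impossible. Hence [Q(γ):Q] = 4 = [Q(√11, √161):Q], so Q(γ) = Q(√11, √161).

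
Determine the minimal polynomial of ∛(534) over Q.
m_α(x) = x^3 - 534

α satisfies α^3 = 534, so x^3 - 534 annihilates α. By the rational root test, a rational root p/q (in lowest terms) of x^3 - 534 would satisfy p^3 = 534 q^3, forcing q = 1 and p^3 = 534; but 534 is not a perfect cube, contradiction. A monic cubic over Q with no rational root is irreducible (any nontrivial factorization would include a linear factor). Hence x^3 - 534 is the minimal polynomial of α, and in particular [Q(α):Q] = 3.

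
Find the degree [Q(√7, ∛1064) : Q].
[Q(√7, ∛1064) : Q] = 6

Let L = Q(√7, ∛1064). Since Q(√7) ⊂ L and [Q(√7):Q] = 2, the tower law gives 2 | [L:Q]. Likewise Q(∛1064) ⊂ L with [Q(∛1064):Q] = 3 (because 1064 is not a perfect cube), so 3 | [L:Q]. As gcd(2,3) = 1, [L:Q] is divisible by 6. Conversely L is generated over Q by √7 and ∛1064, so [L:Q] ≤ 2·3 = 6. Therefore [Q(√7, ∛1064) : Q] = 6.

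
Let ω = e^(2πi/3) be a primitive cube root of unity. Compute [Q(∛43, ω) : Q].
[Q(∛43, ω) : Q] = 6

[Q(∛43):Q] = 3 (min poly x^3 - 43, irreducible since 43 is not a perfect cube). [Q(ω):Q] = 2 (min poly x^2 + x + 1). Since Q(∛43) ⊂ R and ω ∉ R, we have ω ∉ Q(∛43), so x^2 + x + 1 remains irreducible over Q(∛43) and [Q(∛43, ω) : Q(∛43)] = 2. By the tower law, [Q(∛43, ω) : Q] = 3 · 2 = 6. (In fact Q(∛43, ω) is the splitting field of x^3 - 43 over Q.)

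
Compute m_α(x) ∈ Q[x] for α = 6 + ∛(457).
m_α(x) = x^3 - 18x^2 + 108x - 673

Set β = α - 6 = ∛(457), so β^3 = 457. Then (α - 6)^3 - 457 = 0, i.e. α is a root of g(x) = (x - 6)^3 - 457 = x^3 - 18x^2 + 108x - 673. Since g(x) = h(x - 6) where h(x) = x^3 - 457, and h is irreducible over Q (because 457 is not a perfect cube, so h has no rational root, and a monic cubic with no rational root is irreducible), g is also irreducible (irreducibility is preserved under the substitution x → x - 6). Hence m_α(x) = x^3 - 18x^2 + 108x - 673.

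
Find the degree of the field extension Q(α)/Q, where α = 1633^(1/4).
[Q(α):Q] = 4

α is a root of x^4 - 1633. By Eisenstein's criterion at the prime p = 23 (which divides the constant term 1633 but p^2 = 529 does not, since 1633 is squarefree), x^4 - 1633 is irreducible over Q. Hence [Q(α):Q] = 4.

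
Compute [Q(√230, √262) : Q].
[Q(√230, √262) : Q] = 4

[Q(√230):Q] = 2 (min poly x^2 - 230, irreducible since 230 is squarefree > 1). For the top step, suppose √262 ∈ Q(√230), say √262 = c + d√230 with c, d ∈ Q. Squaring: 262 = c^2 + 230d^2 + 2cd√230. Since √230 ∉ Q this forces 2cd = 0. If d = 0 then √262 = c ∈ Q, contradicting 262 squarefree > 1. If c = 0 then 262 = 230d^2, so 230·262 = (230d)^2 is a perfect square in Q — but 230·262 = 60260 is not a perfect square (since 230 and 262 are distinct squarefree integers). Contradiction. Hence √262 ∉ Q(√230), so x^2 - 262 stays irreducible over Q(√230) and [Q(√230, √262) : Q(√230)] = 2. By the tower law, [Q(√230, √262) : Q] = 2 · 2 = 4.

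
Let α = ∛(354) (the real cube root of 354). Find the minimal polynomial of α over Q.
m_α(x) = x^3 - 354

α satisfies α^3 = 354, so x^3 - 354 annihilates α. By the rational root test, a rational root p/q (in lowest terms) of x^3 - 354 would satisfy p^3 = 354 q^3, forcing q = 1 and p^3 = 354; but 354 is not a perfect cube, contradiction. A monic cubic over Q with no rational root is irreducible (any nontrivial factorization would include a linear factor). Hence x^3 - 354 is the minimal polynomial of α, and in particular [Q(α):Q] = 3.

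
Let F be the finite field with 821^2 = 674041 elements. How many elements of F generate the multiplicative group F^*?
There are φ(674040) = 174080 primitive elements

F_q^* is cyclic of order q - 1 = 674040. A cyclic group of order m has exactly φ(m) generators. Here m = 674040 = 2^3 · 3 · 5 · 41 · 137, so the number of primitive elements is φ(674040) = 174080.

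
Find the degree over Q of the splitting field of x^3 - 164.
[K : Q] = 6

The roots of x^3 - 164 are ∛164, ω∛164, ω^2∛164 where ω = e^(2πi/3) is a primitive cube root of unity, so K = Q(∛164, ω). Now [Q(∛164):Q] = 3 (since 164 is not a perfect cube, x^3 - 164 is irreducible) and [Q(ω):Q] = 2. Both 2 and 3 divide [K:Q], and [K:Q] ≤ 3·2 = 6, so [K:Q] = 6. (Equivalently: Q(∛164) ⊂ R but ω ∉ R, so [K : Q(∛164)] = 2.)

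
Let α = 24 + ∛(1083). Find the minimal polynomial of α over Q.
m_α(x) = x^3 - 72x^2 + 1728x - 14907

Set β = α - 24 = ∛(1083), so β^3 = 1083. Then (α - 24)^3 - 1083 = 0, i.e. α is a root of g(x) = (x - 24)^3 - 1083 = x^3 - 72x^2 + 1728x - 14907. Since g(x) = h(x - 24) where h(x) = x^3 - 1083, and h is irreducible over Q (because 1083 is not a perfect cube, so h has no rational root, and a monic cubic with no rational root is irreducible), g is also irreducible (irreducibility is preserved under the substitution x → x - 24). Hence m_α(x) = x^3 - 72x^2 + 1728x - 14907.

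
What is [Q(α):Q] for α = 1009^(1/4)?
[Q(α):Q] = 4

α is a root of x^4 - 1009. By Eisenstein's criterion at the prime p = 1009 (which divides the constant term 1009 but p^2 = 1018081 does not, since 1009 is squarefree), x^4 - 1009 is irreducible over Q. Hence [Q(α):Q] = 4.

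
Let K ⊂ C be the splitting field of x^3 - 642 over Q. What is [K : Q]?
[K : Q] = 6

The roots of x^3 - 642 are ∛642, ω∛642, ω^2∛642 where ω = e^(2πi/3) is a primitive cube root of unity, so K = Q(∛642, ω). Now [Q(∛642):Q] = 3 (since 642 is not a perfect cube, x^3 - 642 is irreducible) and [Q(ω):Q] = 2. Both 2 and 3 divide [K:Q], and [K:Q] ≤ 3·2 = 6, so [K:Q] = 6. (Equivalently: Q(∛642) ⊂ R but ω ∉ R, so [K : Q(∛642)] = 2.)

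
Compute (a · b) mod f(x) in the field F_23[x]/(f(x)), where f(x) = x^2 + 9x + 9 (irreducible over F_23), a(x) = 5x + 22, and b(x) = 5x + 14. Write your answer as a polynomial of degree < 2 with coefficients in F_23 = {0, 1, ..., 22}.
a · b ≡ x + 14 (mod f(x))

Multiply in F_23[x]: a(x)·b(x) = (5x + 22)·(5x + 14) = 2x^2 + 19x + 9. This has degree ≥ 2, so divide by f(x) over F_23: 2x^2 + 19x + 9 = (2)·(x^2 + 9x + 9) + (x + 14). Hence a·b ≡ x + 14 (mod f). (F_23[x]/(f) is a field with 23^2 = 529 elements since f is irreducible of degree 2.)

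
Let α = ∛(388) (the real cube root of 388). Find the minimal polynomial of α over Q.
m_α(x) = x^3 - 388

α satisfies α^3 = 388, so x^3 - 388 annihilates α. By the rational root test, a rational root p/q (in lowest terms) of x^3 - 388 would satisfy p^3 = 388 q^3, forcing q = 1 and p^3 = 388; but 388 is not a perfect cube, contradiction. A monic cubic over Q with no rational root is irreducible (any nontrivial factorization would include a linear factor). Hence x^3 - 388 is the minimal polynomial of α, and in particular [Q(α):Q] = 3.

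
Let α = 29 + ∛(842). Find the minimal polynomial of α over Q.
m_α(x) = x^3 - 87x^2 + 2523x - 25231

Set β = α - 29 = ∛(842), so β^3 = 842. Then (α - 29)^3 - 842 = 0, i.e. α is a root of g(x) = (x - 29)^3 - 842 = x^3 - 87x^2 + 2523x - 25231. Since g(x) = h(x - 29) where h(x) = x^3 - 842, and h is irreducible over Q (because 842 is not a perfect cube, so h has no rational root, and a monic cubic with no rational root is irreducible), g is also irreducible (irreducibility is preserved under the substitution x → x - 29). Hence m_α(x) = x^3 - 87x^2 + 2523x - 25231.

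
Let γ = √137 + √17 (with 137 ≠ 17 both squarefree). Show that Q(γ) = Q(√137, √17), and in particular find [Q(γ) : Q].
[Q(γ) : Q] = 4 (equivalently, Q(γ) = Q(√137, √17))

Obviously Q(γ) ⊆ Q(√137, √17), and [Q(√137, √17):Q] = 4 (since 137, 17 are distinct squarefree integers > 1 with 2329 not a perfect square). To show equality we compute the minimal polynomial of γ. From γ = √137 + √17: γ^2 = 137 + 2√(2329) + 17 = 154 + 2√(2329), so γ^2 - 154 = 2√(2329); squaring, (γ^2 - 154)^2 = 4·2329, i.e. γ^4 - 308γ^2 + 23716 - 9316 = 0, i.e. γ^4 - 308γ^2 + 14400 = 0. So γ is a root of x^4 - 308x^2 + 14400. This polynomial is irreducible over Q: it has no rational root (each ±√137 ± √17 is irrational), and any factorization into two quadratics over Q would force √(2329) ∈ Q (pairing opposite roots) or √137, √17 ∈ Q (other pairings), all impossible. Hence [Q(γ):Q] = 4 = [Q(√137, √17):Q], so Q(γ) = Q(√137, √17).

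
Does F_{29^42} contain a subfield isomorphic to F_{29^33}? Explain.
No: F_{29^33} is not a subfield of F_{29^42}

F_{p^m} embeds in F_{p^n} iff m | n. Here 33 ∤ 42 (since 42 = 1·33 + 9 with remainder 9 ≠ 0), so F_{29^33} is not a subfield of F_{29^42}. Equivalently: if it were, the tower law would give 33 = [F_{29^33}:F_29] dividing [F_{29^42}:F_29] = 42, contradiction.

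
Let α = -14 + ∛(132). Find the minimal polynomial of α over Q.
m_α(x) = x^3 + 42x^2 + 588x + 2612

Set β = α + 14 = ∛(132), so β^3 = 132. Then (α + 14)^3 - 132 = 0, i.e. α is a root of g(x) = (x + 14)^3 - 132 = x^3 + 42x^2 + 588x + 2612. Since g(x) = h(x + 14) where h(x) = x^3 - 132, and h is irreducible over Q (because 132 is not a perfect cube, so h has no rational root, and a monic cubic with no rational root is irreducible), g is also irreducible (irreducibility is preserved under the substitution x → x + 14). Hence m_α(x) = x^3 + 42x^2 + 588x + 2612.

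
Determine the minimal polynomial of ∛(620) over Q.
m_α(x) = x^3 - 620

α satisfies α^3 = 620, so x^3 - 620 annihilates α. By the rational root test, a rational root p/q (in lowest terms) of x^3 - 620 would satisfy p^3 = 620 q^3, forcing q = 1 and p^3 = 620; but 620 is not a perfect cube, contradiction. A monic cubic over Q with no rational root is irreducible (any nontrivial factorization would include a linear factor). Hence x^3 - 620 is the minimal polynomial of α, and in particular [Q(α):Q] = 3.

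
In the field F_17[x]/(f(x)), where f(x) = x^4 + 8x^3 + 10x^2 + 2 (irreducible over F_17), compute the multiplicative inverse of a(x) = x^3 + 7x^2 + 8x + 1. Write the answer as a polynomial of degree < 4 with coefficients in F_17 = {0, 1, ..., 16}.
a(x)^(-1) ≡ 12x^3 + 11x^2 + 4 (mod f(x))

Since f is irreducible over F_17, F_17[x]/(f) is a field and a(x) ≠ 0 has an inverse. Apply the extended Euclidean algorithm to f(x) and a(x) in F_17[x]: f(x) = (x + 1)·a(x) + (12x^2 + 8x + 1);  a(x) = (10x + 1)·(12x^2 + 8x + 1) + (7x);  (12x^2 + 8x + 1) = (9x + 6)·(7x) + (1). The last nonzero remainder is the constant 1 = gcd(f, a) in F_17. Back-substituting through the division chain expresses 1 = s(x)·a(x) + t(x)·f(x) with s(x) ≡ 12x^3 + 11x^2 + 4 (mod f), so a(x)^(-1) ≡ s(x) = 12x^3 + 11x^2 + 4 (mod f). Check: (x^3 + 7x^2 + 8x + 1)·(12x^3 + 11x^2 + 4) = 12x^6 + 10x^5 + 3x^4 + 2x^3 + 5x^2 + 15x + 4 ≡ 1 (mod x^4 + 8x^3 + 10x^2 + 2).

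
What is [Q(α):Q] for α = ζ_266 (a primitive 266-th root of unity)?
[Q(α):Q] = 108

The minimal polynomial of ζ_266 over Q is the 266-th cyclotomic polynomial Φ_266(x), which is irreducible over Q and has degree φ(266) = 108. Hence [Q(α):Q] = φ(266) = 108.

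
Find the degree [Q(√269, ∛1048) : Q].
[Q(√269, ∛1048) : Q] = 6

Let L = Q(√269, ∛1048). Since Q(√269) ⊂ L and [Q(√269):Q] = 2, the tower law gives 2 | [L:Q]. Likewise Q(∛1048) ⊂ L with [Q(∛1048):Q] = 3 (because 1048 is not a perfect cube), so 3 | [L:Q]. As gcd(2,3) = 1, [L:Q] is divisible by 6. Conversely L is generated over Q by √269 and ∛1048, so [L:Q] ≤ 2·3 = 6. Therefore [Q(√269, ∛1048) : Q] = 6.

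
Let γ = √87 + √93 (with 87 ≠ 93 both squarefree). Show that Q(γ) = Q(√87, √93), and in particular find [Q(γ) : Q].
[Q(γ) : Q] = 4 (equivalently, Q(γ) = Q(√87, √93))

Obviously Q(γ) ⊆ Q(√87, √93), and [Q(√87, √93):Q] = 4 (since 87, 93 are distinct squarefree integers > 1 with 8091 not a perfect square). To show equality we compute the minimal polynomial of γ. From γ = √87 + √93: γ^2 = 87 + 2√(8091) + 93 = 180 + 2√(8091), so γ^2 - 180 = 2√(8091); squaring, (γ^2 - 180)^2 = 4·8091, i.e. γ^4 - 360γ^2 + 32400 - 32364 = 0, i.e. γ^4 - 360γ^2 + 36 = 0. So γ is a root of x^4 - 360x^2 + 36. This polynomial is irreducible over Q: it has no rational root (each ±√87 ± √93 is irrational), and any factorization into two quadratics over Q would force √(8091) ∈ Q (pairing opposite roots) or √87, √93 ∈ Q (other pairings), all impossible. Hence [Q(γ):Q] = 4 = [Q(√87, √93):Q], so Q(γ) = Q(√87, √93).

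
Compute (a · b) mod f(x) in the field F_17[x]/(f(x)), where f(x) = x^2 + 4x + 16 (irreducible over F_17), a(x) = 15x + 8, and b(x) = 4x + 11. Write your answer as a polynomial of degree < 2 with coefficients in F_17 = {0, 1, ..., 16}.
a · b ≡ 8x + 12 (mod f(x))

Multiply in F_17[x]: a(x)·b(x) = (15x + 8)·(4x + 11) = 9x^2 + 10x + 3. This has degree ≥ 2, so divide by f(x) over F_17: 9x^2 + 10x + 3 = (9)·(x^2 + 4x + 16) + (8x + 12). Hence a·b ≡ 8x + 12 (mod f). (F_17[x]/(f) is a field with 17^2 = 289 elements since f is irreducible of degree 2.)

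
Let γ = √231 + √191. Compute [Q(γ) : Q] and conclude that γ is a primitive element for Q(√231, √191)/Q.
[Q(γ) : Q] = 4 (equivalently, Q(γ) = Q(√231, √191))

Obviously Q(γ) ⊆ Q(√231, √191), and [Q(√231, √191):Q] = 4 (since 231, 191 are distinct squarefree integers > 1 with 44121 not a perfect square). To show equality we compute the minimal polynomial of γ. From γ = √231 + √191: γ^2 = 231 + 2√(44121) + 191 = 422 + 2√(44121), so γ^2 - 422 = 2√(44121); squaring, (γ^2 - 422)^2 = 4·44121, i.e. γ^4 - 844γ^2 + 178084 - 176484 = 0, i.e. γ^4 - 844γ^2 + 1600 = 0. So γ is a root of x^4 - 844x^2 + 1600. This polynomial is irreducible over Q: it has no rational root (each ±√231 ± √191 is irrational), and any factorization into two quadratics over Q would force √(44121) ∈ Q (pairing opposite roots) or √231, √191 ∈ Q (other pairings), all impossible. Hence [Q(γ):Q] = 4 = [Q(√231, √191):Q], so Q(γ) = Q(√231, √191).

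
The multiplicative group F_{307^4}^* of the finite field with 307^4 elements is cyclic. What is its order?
|F_{307^4}^*| = 8882874000

F_{307^4} has 307^4 = 8882874001 elements; its multiplicative group consists of all nonzero elements, so |F_{307^4}^*| = 8882874001 - 1 = 8882874000. (It is cyclic since any finite subgroup of the multiplicative group of a field is cyclic.)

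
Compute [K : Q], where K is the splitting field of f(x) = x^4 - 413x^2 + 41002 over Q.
[K : Q] = 4

Solving the quadratic in x^2: x^2 = (413 ± √(413^2 - 4·41002))/2 = (413 ± √6561)/2 = (413 ± 81)/2, giving x^2 = 166 or x^2 = 247. So f(x) = (x^2 - 166)(x^2 - 247) and the roots of f are ±√166, ±√247. Hence the splitting field is K = Q(√166, √247). Since 166 and 247 are distinct squarefree integers > 1, their product 41002 is not a perfect square, so √247 ∉ Q(√166). By the tower law [K:Q] = [Q(√166,√247):Q(√166)] · [Q(√166):Q] = 2 · 2 = 4.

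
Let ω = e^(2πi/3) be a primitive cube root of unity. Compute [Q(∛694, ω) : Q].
[Q(∛694, ω) : Q] = 6

[Q(∛694):Q] = 3 (min poly x^3 - 694, irreducible since 694 is not a perfect cube). [Q(ω):Q] = 2 (min poly x^2 + x + 1). Since Q(∛694) ⊂ R and ω ∉ R, we have ω ∉ Q(∛694), so x^2 + x + 1 remains irreducible over Q(∛694) and [Q(∛694, ω) : Q(∛694)] = 2. By the tower law, [Q(∛694, ω) : Q] = 3 · 2 = 6. (In fact Q(∛694, ω) is the splitting field of x^3 - 694 over Q.)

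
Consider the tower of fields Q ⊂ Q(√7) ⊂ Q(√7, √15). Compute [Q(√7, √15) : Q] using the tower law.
[Q(√7, √15) : Q] = 4

[Q(√7):Q] = 2 (min poly x^2 - 7, irreducible since 7 is squarefree > 1). For the top step, suppose √15 ∈ Q(√7), say √15 = c + d√7 with c, d ∈ Q. Squaring: 15 = c^2 + 7d^2 + 2cd√7. Since √7 ∉ Q this forces 2cd = 0. If d = 0 then √15 = c ∈ Q, contradicting 15 squarefree > 1. If c = 0 then 15 = 7d^2, so 7·15 = (7d)^2 is a perfect square in Q — but 7·15 = 105 is not a perfect square (since 7 and 15 are distinct squarefree integers). Contradiction. Hence √15 ∉ Q(√7), so x^2 - 15 stays irreducible over Q(√7) and [Q(√7, √15) : Q(√7)] = 2. By the tower law, [Q(√7, √15) : Q] = 2 · 2 = 4.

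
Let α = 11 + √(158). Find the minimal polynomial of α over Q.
m_α(x) = x^2 - 22x - 37

From α - 11 = √(158), squaring gives (α - 11)^2 = 158, i.e. α^2 - 22α + 121 = 158, so α^2 - 22α - 37 = 0. The discriminant of x^2 - 22x - 37 is (-22)^2 - 4·(-37) = 484 + 148 = 632, and 4·(158) is not a perfect square in Q since 158 is squarefree and ≠ 1. Hence x^2 - 22x - 37 is irreducible over Q and is the minimal polynomial of α.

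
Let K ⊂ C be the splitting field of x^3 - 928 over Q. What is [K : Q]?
[K : Q] = 6

The roots of x^3 - 928 are ∛928, ω∛928, ω^2∛928 where ω = e^(2πi/3) is a primitive cube root of unity, so K = Q(∛928, ω). Now [Q(∛928):Q] = 3 (since 928 is not a perfect cube, x^3 - 928 is irreducible) and [Q(ω):Q] = 2. Both 2 and 3 divide [K:Q], and [K:Q] ≤ 3·2 = 6, so [K:Q] = 6. (Equivalently: Q(∛928) ⊂ R but ω ∉ R, so [K : Q(∛928)] = 2.)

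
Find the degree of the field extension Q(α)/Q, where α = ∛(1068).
[Q(α):Q] = 3

The minimal polynomial of α is x^3 - 1068, irreducible over Q since 1068 is not a perfect cube (so x^3 - 1068 has no rational root). Hence [Q(α):Q] = deg(m_α) = 3.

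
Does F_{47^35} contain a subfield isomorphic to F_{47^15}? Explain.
No: F_{47^15} is not a subfield of F_{47^35}

F_{p^m} embeds in F_{p^n} iff m | n. Here 15 ∤ 35 (since 35 = 2·15 + 5 with remainder 5 ≠ 0), so F_{47^15} is not a subfield of F_{47^35}. Equivalently: if it were, the tower law would give 15 = [F_{47^15}:F_47] dividing [F_{47^35}:F_47] = 35, contradiction.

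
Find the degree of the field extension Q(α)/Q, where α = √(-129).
[Q(α):Q] = 2

[Q(α):Q] equals the degree of the minimal polynomial of α. Here α^2 = -129 and x^2 + 129 is irreducible (d = -129 is squarefree, ≠ 1, hence not a square), so deg(m_α) = 2. Thus [Q(α):Q] = 2.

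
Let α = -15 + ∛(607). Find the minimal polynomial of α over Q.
m_α(x) = x^3 + 45x^2 + 675x + 2768

Set β = α + 15 = ∛(607), so β^3 = 607. Then (α + 15)^3 - 607 = 0, i.e. α is a root of g(x) = (x + 15)^3 - 607 = x^3 + 45x^2 + 675x + 2768. Since g(x) = h(x + 15) where h(x) = x^3 - 607, and h is irreducible over Q (because 607 is not a perfect cube, so h has no rational root, and a monic cubic with no rational root is irreducible), g is also irreducible (irreducibility is preserved under the substitution x → x + 15). Hence m_α(x) = x^3 + 45x^2 + 675x + 2768.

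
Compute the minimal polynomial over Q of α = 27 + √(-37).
m_α(x) = x^2 - 54x + 766

From α - 27 = √(-37), squaring gives (α - 27)^2 = -37, i.e. α^2 - 54α + 729 = -37, so α^2 - 54α + 766 = 0. The discriminant of x^2 - 54x + 766 is (-54)^2 - 4·(766) = 2916 - 3064 = -148, and 4·(-37) is not a perfect square in Q since -37 is squarefree and ≠ 1. Hence x^2 - 54x + 766 is irreducible over Q and is the minimal polynomial of α.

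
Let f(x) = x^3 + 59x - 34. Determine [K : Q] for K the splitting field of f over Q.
[K : Q] = 6

By the rational root test, any rational root of the monic integer polynomial f(x) = x^3 + 59x - 34 must be an integer dividing the constant term -34, i.e. one of ±{1, 2, 17, 34}. Evaluating: f(1) = 26, f(-1) = -94, f(2) = 92, f(-2) = -160, f(17) = 5882, f(-17) = -5950, f(34) = 41276, f(-34) = -41344; none is 0, so f has no rational root and is therefore irreducible over Q (a cubic with no linear factor over a field is irreducible). For an irreducible cubic, the Galois group is A_3 or S_3 according as the discriminant disc(f) = -4a^3 - 27b^2 = -4·(59)^3 - 27·(-34)^2 = -852728 is or is not a square in Q. Here disc(f) = -852728 is not a perfect square in Q, so the Galois group of f over Q is not contained in A_3 and must be all of S_3. The splitting field has degree |S_3| = 6 over Q, so [K : Q] = 6.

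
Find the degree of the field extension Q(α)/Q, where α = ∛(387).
[Q(α):Q] = 3

The minimal polynomial of α is x^3 - 387, irreducible over Q since 387 is not a perfect cube (so x^3 - 387 has no rational root). Hence [Q(α):Q] = deg(m_α) = 3.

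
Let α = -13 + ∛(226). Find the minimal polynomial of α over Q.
m_α(x) = x^3 + 39x^2 + 507x + 1971

Set β = α + 13 = ∛(226), so β^3 = 226. Then (α + 13)^3 - 226 = 0, i.e. α is a root of g(x) = (x + 13)^3 - 226 = x^3 + 39x^2 + 507x + 1971. Since g(x) = h(x + 13) where h(x) = x^3 - 226, and h is irreducible over Q (because 226 is not a perfect cube, so h has no rational root, and a monic cubic with no rational root is irreducible), g is also irreducible (irreducibility is preserved under the substitution x → x + 13). Hence m_α(x) = x^3 + 39x^2 + 507x + 1971.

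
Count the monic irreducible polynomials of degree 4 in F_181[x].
There are 268312590 monic irreducible polynomials of degree 4 over F_181

Each element of F_{181^4} that lies in no proper subfield is a root of exactly one monic irreducible of degree 4 over F_181, and each such polynomial has 4 distinct roots in F_{181^4}. By Möbius inversion the count is N_181(4) = (1/4) Σ_{d|4} μ(4/d) · 181^d = (1/4)(μ(4)·181^1 + μ(2)·181^2 + μ(1)·181^4) = 1073250360/4 = 268312590.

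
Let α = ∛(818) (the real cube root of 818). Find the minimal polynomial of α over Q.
m_α(x) = x^3 - 818

α satisfies α^3 = 818, so x^3 - 818 annihilates α. By the rational root test, a rational root p/q (in lowest terms) of x^3 - 818 would satisfy p^3 = 818 q^3, forcing q = 1 and p^3 = 818; but 818 is not a perfect cube, contradiction. A monic cubic over Q with no rational root is irreducible (any nontrivial factorization would include a linear factor). Hence x^3 - 818 is the minimal polynomial of α, and in particular [Q(α):Q] = 3.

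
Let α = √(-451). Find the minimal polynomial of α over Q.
m_α(x) = x^2 + 451

α satisfies α^2 + 451 = 0, so x^2 + 451 annihilates α. Since d = -451 is squarefree and ≠ 1, it is not a perfect square in Q, so x^2 + 451 has no rational root and is therefore irreducible over Q (a degree-2 polynomial over a field is irreducible iff it has no root). Hence m_α(x) = x^2 + 451.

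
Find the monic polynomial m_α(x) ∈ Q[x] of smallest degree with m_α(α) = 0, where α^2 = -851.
m_α(x) = x^2 + 851

α satisfies α^2 + 851 = 0, so x^2 + 851 annihilates α. Since d = -851 is squarefree and ≠ 1, it is not a perfect square in Q, so x^2 + 851 has no rational root and is therefore irreducible over Q (a degree-2 polynomial over a field is irreducible iff it has no root). Hence m_α(x) = x^2 + 851.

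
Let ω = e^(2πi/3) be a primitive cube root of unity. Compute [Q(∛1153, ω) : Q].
[Q(∛1153, ω) : Q] = 6

[Q(∛1153):Q] = 3 (min poly x^3 - 1153, irreducible since 1153 is not a perfect cube). [Q(ω):Q] = 2 (min poly x^2 + x + 1). Since Q(∛1153) ⊂ R and ω ∉ R, we have ω ∉ Q(∛1153), so x^2 + x + 1 remains irreducible over Q(∛1153) and [Q(∛1153, ω) : Q(∛1153)] = 2. By the tower law, [Q(∛1153, ω) : Q] = 3 · 2 = 6. (In fact Q(∛1153, ω) is the splitting field of x^3 - 1153 over Q.)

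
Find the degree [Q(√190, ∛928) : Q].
[Q(√190, ∛928) : Q] = 6

Let L = Q(√190, ∛928). Since Q(√190) ⊂ L and [Q(√190):Q] = 2, the tower law gives 2 | [L:Q]. Likewise Q(∛928) ⊂ L with [Q(∛928):Q] = 3 (because 928 is not a perfect cube), so 3 | [L:Q]. As gcd(2,3) = 1, [L:Q] is divisible by 6. Conversely L is generated over Q by √190 and ∛928, so [L:Q] ≤ 2·3 = 6. Therefore [Q(√190, ∛928) : Q] = 6.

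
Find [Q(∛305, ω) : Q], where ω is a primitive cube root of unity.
[Q(∛305, ω) : Q] = 6

[Q(∛305):Q] = 3 (min poly x^3 - 305, irreducible since 305 is not a perfect cube). [Q(ω):Q] = 2 (min poly x^2 + x + 1). Since Q(∛305) ⊂ R and ω ∉ R, we have ω ∉ Q(∛305), so x^2 + x + 1 remains irreducible over Q(∛305) and [Q(∛305, ω) : Q(∛305)] = 2. By the tower law, [Q(∛305, ω) : Q] = 3 · 2 = 6. (In fact Q(∛305, ω) is the splitting field of x^3 - 305 over Q.)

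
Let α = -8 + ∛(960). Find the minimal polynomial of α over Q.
m_α(x) = x^3 + 24x^2 + 192x - 448

Set β = α + 8 = ∛(960), so β^3 = 960. Then (α + 8)^3 - 960 = 0, i.e. α is a root of g(x) = (x + 8)^3 - 960 = x^3 + 24x^2 + 192x - 448. Since g(x) = h(x + 8) where h(x) = x^3 - 960, and h is irreducible over Q (because 960 is not a perfect cube, so h has no rational root, and a monic cubic with no rational root is irreducible), g is also irreducible (irreducibility is preserved under the substitution x → x + 8). Hence m_α(x) = x^3 + 24x^2 + 192x - 448.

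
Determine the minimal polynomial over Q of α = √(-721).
m_α(x) = x^2 + 721

α satisfies α^2 + 721 = 0, so x^2 + 721 annihilates α. Since d = -721 is squarefree and ≠ 1, it is not a perfect square in Q, so x^2 + 721 has no rational root and is therefore irreducible over Q (a degree-2 polynomial over a field is irreducible iff it has no root). Hence m_α(x) = x^2 + 721.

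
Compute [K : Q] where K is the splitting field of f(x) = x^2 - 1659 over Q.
[K : Q] = 2

f(x) = x^2 - 1659 factors as (x - √1659)(x + √1659). The splitting field is K = Q(√1659). Since 1659 is squarefree and > 1, it is not a perfect square, so x^2 - 1659 is irreducible over Q and [Q(√1659) : Q] = 2. Hence [K : Q] = 2.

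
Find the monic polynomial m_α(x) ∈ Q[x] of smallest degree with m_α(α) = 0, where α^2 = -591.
m_α(x) = x^2 + 591

α satisfies α^2 + 591 = 0, so x^2 + 591 annihilates α. Since d = -591 is squarefree and ≠ 1, it is not a perfect square in Q, so x^2 + 591 has no rational root and is therefore irreducible over Q (a degree-2 polynomial over a field is irreducible iff it has no root). Hence m_α(x) = x^2 + 591.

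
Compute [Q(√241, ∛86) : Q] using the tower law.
[Q(√241, ∛86) : Q] = 6

Let L = Q(√241, ∛86). Since Q(√241) ⊂ L and [Q(√241):Q] = 2, the tower law gives 2 | [L:Q]. Likewise Q(∛86) ⊂ L with [Q(∛86):Q] = 3 (because 86 is not a perfect cube), so 3 | [L:Q]. As gcd(2,3) = 1, [L:Q] is divisible by 6. Conversely L is generated over Q by √241 and ∛86, so [L:Q] ≤ 2·3 = 6. Therefore [Q(√241, ∛86) : Q] = 6.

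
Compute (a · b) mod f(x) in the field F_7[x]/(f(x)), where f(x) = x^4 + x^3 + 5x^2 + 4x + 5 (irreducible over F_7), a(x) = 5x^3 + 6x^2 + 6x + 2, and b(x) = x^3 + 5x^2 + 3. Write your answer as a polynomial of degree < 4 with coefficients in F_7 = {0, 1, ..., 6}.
a · b ≡ 3x^3 + 2x^2 + 4x + 4 (mod f(x))

Multiply in F_7[x]: a(x)·b(x) = (5x^3 + 6x^2 + 6x + 2)·(x^3 + 5x^2 + 3) = 5x^6 + 3x^5 + x^4 + 5x^3 + 4x + 6. This has degree ≥ 4, so divide by f(x) over F_7: 5x^6 + 3x^5 + x^4 + 5x^3 + 4x + 6 = (5x^2 + 5x + 6)·(x^4 + x^3 + 5x^2 + 4x + 5) + (3x^3 + 2x^2 + 4x + 4). Hence a·b ≡ 3x^3 + 2x^2 + 4x + 4 (mod f). (F_7[x]/(f) is a field with 7^4 = 2401 elements since f is irreducible of degree 4.)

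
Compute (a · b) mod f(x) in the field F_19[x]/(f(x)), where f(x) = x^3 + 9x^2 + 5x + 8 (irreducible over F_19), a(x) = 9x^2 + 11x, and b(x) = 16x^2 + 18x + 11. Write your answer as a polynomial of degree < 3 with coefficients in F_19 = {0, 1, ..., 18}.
a · b ≡ 10x^2 + 16x + 7 (mod f(x))

Multiply in F_19[x]: a(x)·b(x) = (9x^2 + 11x)·(16x^2 + 18x + 11) = 11x^4 + 15x^3 + 12x^2 + 7x. This has degree ≥ 3, so divide by f(x) over F_19: 11x^4 + 15x^3 + 12x^2 + 7x = (11x + 11)·(x^3 + 9x^2 + 5x + 8) + (10x^2 + 16x + 7). Hence a·b ≡ 10x^2 + 16x + 7 (mod f). (F_19[x]/(f) is a field with 19^3 = 6859 elements since f is irreducible of degree 3.)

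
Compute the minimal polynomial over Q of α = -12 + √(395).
m_α(x) = x^2 + 24x - 251

From α + 12 = √(395), squaring gives (α + 12)^2 = 395, i.e. α^2 + 24α + 144 = 395, so α^2 + 24α - 251 = 0. The discriminant of x^2 + 24x - 251 is (24)^2 - 4·(-251) = 576 + 1004 = 1580, and 4·(395) is not a perfect square in Q since 395 is squarefree and ≠ 1. Hence x^2 + 24x - 251 is irreducible over Q and is the minimal polynomial of α.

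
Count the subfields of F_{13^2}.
F_{13^2} has 2 subfields

The subfields of F_{p^n} are exactly the fields F_{p^d} for d | n (each is the fixed field of the unique index-d subgroup of Gal(F_{p^n}/F_p) ≅ Z/nZ). The divisors of n = 2 are {1, 2}, giving 2 subfields: F_{13^1}, F_{13^2}.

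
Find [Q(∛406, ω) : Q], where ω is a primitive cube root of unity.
[Q(∛406, ω) : Q] = 6

[Q(∛406):Q] = 3 (min poly x^3 - 406, irreducible since 406 is not a perfect cube). [Q(ω):Q] = 2 (min poly x^2 + x + 1). Since Q(∛406) ⊂ R and ω ∉ R, we have ω ∉ Q(∛406), so x^2 + x + 1 remains irreducible over Q(∛406) and [Q(∛406, ω) : Q(∛406)] = 2. By the tower law, [Q(∛406, ω) : Q] = 3 · 2 = 6. (In fact Q(∛406, ω) is the splitting field of x^3 - 406 over Q.)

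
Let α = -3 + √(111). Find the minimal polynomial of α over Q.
m_α(x) = x^2 + 6x - 102

From α + 3 = √(111), squaring gives (α + 3)^2 = 111, i.e. α^2 + 6α + 9 = 111, so α^2 + 6α - 102 = 0. The discriminant of x^2 + 6x - 102 is (6)^2 - 4·(-102) = 36 + 408 = 444, and 4·(111) is not a perfect square in Q since 111 is squarefree and ≠ 1. Hence x^2 + 6x - 102 is irreducible over Q and is the minimal polynomial of α.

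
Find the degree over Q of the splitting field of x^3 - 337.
[K : Q] = 6

The roots of x^3 - 337 are ∛337, ω∛337, ω^2∛337 where ω = e^(2πi/3) is a primitive cube root of unity, so K = Q(∛337, ω). Now [Q(∛337):Q] = 3 (since 337 is not a perfect cube, x^3 - 337 is irreducible) and [Q(ω):Q] = 2. Both 2 and 3 divide [K:Q], and [K:Q] ≤ 3·2 = 6, so [K:Q] = 6. (Equivalently: Q(∛337) ⊂ R but ω ∉ R, so [K : Q(∛337)] = 2.)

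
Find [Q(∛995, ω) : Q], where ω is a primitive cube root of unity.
[Q(∛995, ω) : Q] = 6

[Q(∛995):Q] = 3 (min poly x^3 - 995, irreducible since 995 is not a perfect cube). [Q(ω):Q] = 2 (min poly x^2 + x + 1). Since Q(∛995) ⊂ R and ω ∉ R, we have ω ∉ Q(∛995), so x^2 + x + 1 remains irreducible over Q(∛995) and [Q(∛995, ω) : Q(∛995)] = 2. By the tower law, [Q(∛995, ω) : Q] = 3 · 2 = 6. (In fact Q(∛995, ω) is the splitting field of x^3 - 995 over Q.)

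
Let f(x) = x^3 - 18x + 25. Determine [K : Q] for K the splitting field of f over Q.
[K : Q] = 6

By the rational root test, any rational root of the monic integer polynomial f(x) = x^3 - 18x + 25 must be an integer dividing the constant term 25, i.e. one of ±{1, 5, 25}. Evaluating: f(1) = 8, f(-1) = 42, f(5) = 60, f(-5) = -10, f(25) = 15200, f(-25) = -15150; none is 0, so f has no rational root and is therefore irreducible over Q (a cubic with no linear factor over a field is irreducible). For an irreducible cubic, the Galois group is A_3 or S_3 according as the discriminant disc(f) = -4a^3 - 27b^2 = -4·(-18)^3 - 27·(25)^2 = 6453 is or is not a square in Q. Here disc(f) = 6453 is not a perfect square in Q, so the Galois group of f over Q is not contained in A_3 and must be all of S_3. The splitting field has degree |S_3| = 6 over Q, so [K : Q] = 6.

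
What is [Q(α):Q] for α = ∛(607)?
[Q(α):Q] = 3

The minimal polynomial of α is x^3 - 607, irreducible over Q since 607 is not a perfect cube (so x^3 - 607 has no rational root). Hence [Q(α):Q] = deg(m_α) = 3.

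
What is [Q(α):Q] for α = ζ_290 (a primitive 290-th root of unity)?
[Q(α):Q] = 112

The minimal polynomial of ζ_290 over Q is the 290-th cyclotomic polynomial Φ_290(x), which is irreducible over Q and has degree φ(290) = 112. Hence [Q(α):Q] = φ(290) = 112.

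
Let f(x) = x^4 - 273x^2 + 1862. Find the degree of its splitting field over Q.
[K : Q] = 4

Solving the quadratic in x^2: x^2 = (273 ± √(273^2 - 4·1862))/2 = (273 ± √67081)/2 = (273 ± 259)/2, giving x^2 = 7 or x^2 = 266. So f(x) = (x^2 - 7)(x^2 - 266) and the roots of f are ±√7, ±√266. Hence the splitting field is K = Q(√7, √266). Since 7 and 266 are distinct squarefree integers > 1, their product 1862 is not a perfect square, so √266 ∉ Q(√7). By the tower law [K:Q] = [Q(√7,√266):Q(√7)] · [Q(√7):Q] = 2 · 2 = 4.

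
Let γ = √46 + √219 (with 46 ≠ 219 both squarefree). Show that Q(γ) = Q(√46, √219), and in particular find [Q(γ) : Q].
[Q(γ) : Q] = 4 (equivalently, Q(γ) = Q(√46, √219))

Obviously Q(γ) ⊆ Q(√46, √219), and [Q(√46, √219):Q] = 4 (since 46, 219 are distinct squarefree integers > 1 with 10074 not a perfect square). To show equality we compute the minimal polynomial of γ. From γ = √46 + √219: γ^2 = 46 + 2√(10074) + 219 = 265 + 2√(10074), so γ^2 - 265 = 2√(10074); squaring, (γ^2 - 265)^2 = 4·10074, i.e. γ^4 - 530γ^2 + 70225 - 40296 = 0, i.e. γ^4 - 530γ^2 + 29929 = 0. So γ is a root of x^4 - 530x^2 + 29929. This polynomial is irreducible over Q: it has no rational root (each ±√46 ± √219 is irrational), and any factorization into two quadratics over Q would force √(10074) ∈ Q (pairing opposite roots) or √46, √219 ∈ Q (other pairings), all impossible. Hence [Q(γ):Q] = 4 = [Q(√46, √219):Q], so Q(γ) = Q(√46, √219).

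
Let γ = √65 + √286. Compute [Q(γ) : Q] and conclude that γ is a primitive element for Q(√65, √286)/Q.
[Q(γ) : Q] = 4 (equivalently, Q(γ) = Q(√65, √286))

Obviously Q(γ) ⊆ Q(√65, √286), and [Q(√65, √286):Q] = 4 (since 65, 286 are distinct squarefree integers > 1 with 18590 not a perfect square). To show equality we compute the minimal polynomial of γ. From γ = √65 + √286: γ^2 = 65 + 2√(18590) + 286 = 351 + 2√(18590), so γ^2 - 351 = 2√(18590); squaring, (γ^2 - 351)^2 = 4·18590, i.e. γ^4 - 702γ^2 + 123201 - 74360 = 0, i.e. γ^4 - 702γ^2 + 48841 = 0. So γ is a root of x^4 - 702x^2 + 48841. This polynomial is irreducible over Q: it has no rational root (each ±√65 ± √286 is irrational), and any factorization into two quadratics over Q would force √(18590) ∈ Q (pairing opposite roots) or √65, √286 ∈ Q (other pairings), all impossible. Hence [Q(γ):Q] = 4 = [Q(√65, √286):Q], so Q(γ) = Q(√65, √286).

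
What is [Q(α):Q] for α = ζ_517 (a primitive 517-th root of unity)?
[Q(α):Q] = 460

The minimal polynomial of ζ_517 over Q is the 517-th cyclotomic polynomial Φ_517(x), which is irreducible over Q and has degree φ(517) = 460. Hence [Q(α):Q] = φ(517) = 460.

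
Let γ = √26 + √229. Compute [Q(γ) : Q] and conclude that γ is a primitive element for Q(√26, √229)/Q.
[Q(γ) : Q] = 4 (equivalently, Q(γ) = Q(√26, √229))

Obviously Q(γ) ⊆ Q(√26, √229), and [Q(√26, √229):Q] = 4 (since 26, 229 are distinct squarefree integers > 1 with 5954 not a perfect square). To show equality we compute the minimal polynomial of γ. From γ = √26 + √229: γ^2 = 26 + 2√(5954) + 229 = 255 + 2√(5954), so γ^2 - 255 = 2√(5954); squaring, (γ^2 - 255)^2 = 4·5954, i.e. γ^4 - 510γ^2 + 65025 - 23816 = 0, i.e. γ^4 - 510γ^2 + 41209 = 0. So γ is a root of x^4 - 510x^2 + 41209. This polynomial is irreducible over Q: it has no rational root (each ±√26 ± √229 is irrational), and any factorization into two quadratics over Q would force √(5954) ∈ Q (pairing opposite roots) or √26, √229 ∈ Q (other pairings), all impossible. Hence [Q(γ):Q] = 4 = [Q(√26, √229):Q], so Q(γ) = Q(√26, √229).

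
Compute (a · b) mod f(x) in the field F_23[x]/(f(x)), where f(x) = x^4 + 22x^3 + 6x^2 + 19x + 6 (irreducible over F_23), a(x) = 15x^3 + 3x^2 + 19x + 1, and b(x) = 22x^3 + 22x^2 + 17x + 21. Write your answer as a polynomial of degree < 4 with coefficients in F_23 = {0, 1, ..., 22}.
a · b ≡ 15x^3 + 6x^2 + 3x + 6 (mod f(x))

Multiply in F_23[x]: a(x)·b(x) = (15x^3 + 3x^2 + 19x + 1)·(22x^3 + 22x^2 + 17x + 21) = 8x^6 + 5x^5 + 3x^4 + x^3 + 17x^2 + 2x + 21. This has degree ≥ 4, so divide by f(x) over F_23: 8x^6 + 5x^5 + 3x^4 + x^3 + 17x^2 + 2x + 21 = (8x^2 + 13x + 14)·(x^4 + 22x^3 + 6x^2 + 19x + 6) + (15x^3 + 6x^2 + 3x + 6). Hence a·b ≡ 15x^3 + 6x^2 + 3x + 6 (mod f). (F_23[x]/(f) is a field with 23^4 = 279841 elements since f is irreducible of degree 4.)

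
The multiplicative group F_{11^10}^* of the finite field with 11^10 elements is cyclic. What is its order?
|F_{11^10}^*| = 25937424600

F_{11^10} has 11^10 = 25937424601 elements; its multiplicative group consists of all nonzero elements, so |F_{11^10}^*| = 25937424601 - 1 = 25937424600. (It is cyclic since any finite subgroup of the multiplicative group of a field is cyclic.)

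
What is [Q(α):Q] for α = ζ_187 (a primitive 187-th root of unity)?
[Q(α):Q] = 160

The minimal polynomial of ζ_187 over Q is the 187-th cyclotomic polynomial Φ_187(x), which is irreducible over Q and has degree φ(187) = 160. Hence [Q(α):Q] = φ(187) = 160.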